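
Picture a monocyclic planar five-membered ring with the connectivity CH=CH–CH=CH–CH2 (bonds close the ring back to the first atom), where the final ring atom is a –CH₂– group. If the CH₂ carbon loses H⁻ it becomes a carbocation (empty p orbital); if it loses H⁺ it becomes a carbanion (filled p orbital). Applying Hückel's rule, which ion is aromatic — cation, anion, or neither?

The anion

In either ion the ring is fully conjugated: every atom, including the new sp² carbon, supplies a p orbital.
Cation: 2 × 2 + 0 = 4 π electrons → 4(1), antiaromatic.
Anion: 2 × 2 + 2 = 6 π electrons → 4(1)+2, aromatic.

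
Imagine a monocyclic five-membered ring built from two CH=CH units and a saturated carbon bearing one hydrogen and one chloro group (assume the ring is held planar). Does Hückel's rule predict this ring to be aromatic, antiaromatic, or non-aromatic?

Non-aromatic

Because that saturated carbon is sp³ and has no p orbital in the ring π system at the CH(chloro) position, the π system cannot extend all the way around the ring.
Without a continuous loop of overlapping p orbitals the Hückel electron count never comes into play.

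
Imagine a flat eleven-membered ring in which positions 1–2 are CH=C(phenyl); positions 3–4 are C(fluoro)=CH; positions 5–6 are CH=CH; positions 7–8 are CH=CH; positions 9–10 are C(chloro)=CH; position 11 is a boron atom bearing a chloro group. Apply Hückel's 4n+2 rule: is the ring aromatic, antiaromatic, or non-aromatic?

Aromatic

All ring atoms are sp² and supply a p orbital to the ring (the double-bond atoms are sp², each contributing one p electron; the boron has an empty p orbital); the conjugation is uninterrupted.
Adding the contributions, 5 × 2 = 10 from the double-bond units + 0 from the B(chloro) atom = 10.
Since 10 = 4·2 + 2, the ring meets the 4n+2 criterion.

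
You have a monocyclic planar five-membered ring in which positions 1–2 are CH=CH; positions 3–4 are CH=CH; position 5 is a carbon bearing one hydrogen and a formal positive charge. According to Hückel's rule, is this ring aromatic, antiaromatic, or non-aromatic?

All ring atoms are sp² and supply a p orbital to the ring (the double-bond atoms are sp², each contributing one p electron; the carbocation has an empty p orbital); the conjugation is uninterrupted.
Counting π electrons: 2 × 2 = 4 from the double-bond units + 0 from the CH(+) atom = 4.
4 is a 4n count (n = 1), so the planar conjugated ring is antiaromatic.

Antiaromatic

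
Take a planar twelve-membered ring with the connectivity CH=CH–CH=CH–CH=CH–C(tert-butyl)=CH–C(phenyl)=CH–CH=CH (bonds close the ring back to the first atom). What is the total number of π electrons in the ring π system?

The p orbitals form a continuous loop: the double-bond atoms are sp², each contributing one p electron. The ring is fully conjugated.
Counting π electrons: 6 × 2 = 12 from the 6 double-bond units.

12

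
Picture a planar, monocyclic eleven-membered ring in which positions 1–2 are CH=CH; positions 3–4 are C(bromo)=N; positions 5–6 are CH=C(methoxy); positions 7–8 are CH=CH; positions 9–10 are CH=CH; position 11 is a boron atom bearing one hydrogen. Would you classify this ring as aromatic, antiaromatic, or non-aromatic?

The p orbitals form a continuous loop: every atom in a ring double bond is sp² and brings one electron to the p orbital; each =N– nitrogen is pyridine-type (lone pair in the sp² plane, one electron in the p orbital); the boron has an empty p orbital. The ring is fully conjugated.
Counting π electrons: 5 × 2 = 10 from the double-bond units + 0 from the BH atom = 10.
Since 10 = 4·2 + 2, the ring meets the 4n+2 criterion.

Aromatic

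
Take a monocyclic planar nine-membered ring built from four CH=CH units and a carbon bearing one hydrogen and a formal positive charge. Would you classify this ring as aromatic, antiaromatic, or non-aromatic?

Every ring atom contributes a p orbital perpendicular to the ring (the double-bond atoms are sp², each contributing one p electron; the carbocation has an empty p orbital), so the π system is cyclic and fully conjugated.
π-electron count: 4 × 2 = 8 from the double-bond units + 0 from the CH(+) atom = 8.
With 8 = 4·2 π electrons, Hückel's rule classifies the planar ring as antiaromatic.

Antiaromatic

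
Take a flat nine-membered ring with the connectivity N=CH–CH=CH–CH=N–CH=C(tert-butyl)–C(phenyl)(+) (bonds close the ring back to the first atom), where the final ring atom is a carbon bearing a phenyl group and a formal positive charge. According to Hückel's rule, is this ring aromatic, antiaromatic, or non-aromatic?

Every ring atom contributes a p orbital perpendicular to the ring (every atom in a ring double bond is sp² and brings one electron to the p orbital; each =N– nitrogen is pyridine-type (lone pair in the sp² plane, one electron in the p orbital); the carbocation has an empty p orbital), so the π system is cyclic and fully conjugated.
Adding the contributions, 4 × 2 = 8 from the double-bond units + 0 from the C(phenyl)(+) atom = 8.
A 4n π count (8, n = 2) in a planar conjugated ring means antiaromatic.

Antiaromatic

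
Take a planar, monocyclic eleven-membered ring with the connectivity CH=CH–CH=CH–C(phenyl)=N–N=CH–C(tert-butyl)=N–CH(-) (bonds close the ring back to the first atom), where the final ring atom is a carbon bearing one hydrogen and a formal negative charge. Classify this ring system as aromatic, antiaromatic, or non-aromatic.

Antiaromatic

Every ring atom contributes a p orbital perpendicular to the ring (each doubly-bonded ring atom is sp² with one p-orbital electron; each =N– nitrogen is pyridine-type (lone pair in the sp² plane, one electron in the p orbital); the carbanion's lone pair occupies the p orbital), so the π system is cyclic and fully conjugated.
π-electron count: 5 × 2 = 10 from the double-bond units + 2 from the CH(-) atom = 12.
With 12 = 4·3 π electrons, Hückel's rule classifies the planar ring as antiaromatic.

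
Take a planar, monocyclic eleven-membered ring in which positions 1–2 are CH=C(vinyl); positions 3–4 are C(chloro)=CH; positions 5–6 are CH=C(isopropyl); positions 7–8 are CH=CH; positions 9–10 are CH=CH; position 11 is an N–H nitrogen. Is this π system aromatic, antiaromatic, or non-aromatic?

Every ring atom contributes a p orbital perpendicular to the ring (the double-bond atoms are sp², each contributing one p electron; the pyrrole-type nitrogen donates its lone pair from the p orbital), so the π system is cyclic and fully conjugated.
Counting π electrons: 5 × 2 = 10 from the double-bond units + 2 from the NH atom = 12.
With 12 = 4·3 π electrons, Hückel's rule classifies the planar ring as antiaromatic.

Antiaromatic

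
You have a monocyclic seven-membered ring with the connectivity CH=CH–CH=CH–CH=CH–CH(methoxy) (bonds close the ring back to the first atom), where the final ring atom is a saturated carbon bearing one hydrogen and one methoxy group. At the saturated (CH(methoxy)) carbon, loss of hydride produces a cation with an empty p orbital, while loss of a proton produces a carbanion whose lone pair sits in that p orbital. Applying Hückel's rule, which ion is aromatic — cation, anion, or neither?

Both ions have a continuous loop of p orbitals — each ring atom is sp².
Cation: 3 × 2 + 0 = 6 π electrons → 4(1)+2, aromatic.
Anion: 3 × 2 + 2 = 8 π electrons → 4(2), antiaromatic.

The cation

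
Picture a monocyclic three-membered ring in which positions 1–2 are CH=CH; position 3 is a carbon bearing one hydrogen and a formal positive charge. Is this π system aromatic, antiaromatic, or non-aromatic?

The p orbitals form a continuous loop: the double-bond atoms are sp², each contributing one p electron; the carbocation has an empty p orbital. The ring is fully conjugated.
Adding the contributions, 1 × 2 = 2 from the double-bond unit + 0 from the CH(+) atom = 2.
With 2 π electrons (n = 0), the Hückel 4n+2 condition holds.

Aromatic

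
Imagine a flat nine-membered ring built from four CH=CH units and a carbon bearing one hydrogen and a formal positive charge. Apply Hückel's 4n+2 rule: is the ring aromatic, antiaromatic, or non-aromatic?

Antiaromatic

The p orbitals form a continuous loop: each doubly-bonded ring atom is sp² with one p-orbital electron; the carbocation has an empty p orbital. The ring is fully conjugated.
Tallying contributions gives 4 × 2 = 8 from the double-bond units + 0 from the CH(+) atom = 8.
A 4n π count (8, n = 2) in a planar conjugated ring means antiaromatic.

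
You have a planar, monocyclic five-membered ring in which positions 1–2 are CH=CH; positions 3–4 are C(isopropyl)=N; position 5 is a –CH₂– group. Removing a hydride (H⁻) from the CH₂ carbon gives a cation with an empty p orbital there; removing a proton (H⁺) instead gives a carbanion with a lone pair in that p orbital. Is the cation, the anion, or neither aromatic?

The anion

Once that carbon is sp², every ring atom has a p orbital and both ions are fully conjugated.
Cation: 2 × 2 + 0 = 4 π electrons → 4(1), antiaromatic.
Anion: 2 × 2 + 2 = 6 π electrons → 4(1)+2, aromatic.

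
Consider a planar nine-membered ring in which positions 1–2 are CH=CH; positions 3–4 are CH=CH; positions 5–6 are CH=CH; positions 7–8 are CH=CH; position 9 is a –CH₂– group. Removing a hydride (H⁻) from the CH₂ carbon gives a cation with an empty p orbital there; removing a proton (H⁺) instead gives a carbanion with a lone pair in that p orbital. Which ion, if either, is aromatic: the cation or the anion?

The anion

In either ion the ring is fully conjugated: every atom, including the new sp² carbon, supplies a p orbital.
Cation: 4 × 2 + 0 = 8 π electrons → 4(2), antiaromatic.
Anion: 4 × 2 + 2 = 10 π electrons → 4(2)+2, aromatic.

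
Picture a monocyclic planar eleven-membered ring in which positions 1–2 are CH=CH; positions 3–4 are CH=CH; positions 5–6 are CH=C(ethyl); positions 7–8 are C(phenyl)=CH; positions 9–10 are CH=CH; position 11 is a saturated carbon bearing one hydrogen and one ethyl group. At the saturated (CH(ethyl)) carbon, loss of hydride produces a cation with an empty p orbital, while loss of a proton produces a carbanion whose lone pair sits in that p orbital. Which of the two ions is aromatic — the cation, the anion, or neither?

In both ions every ring atom is sp² and contributes a p orbital, so both rings are fully conjugated.
Cation: 5 × 2 + 0 = 10 π electrons → 4(2)+2, aromatic.
Anion: 5 × 2 + 2 = 12 π electrons → 4(3), antiaromatic.

The cation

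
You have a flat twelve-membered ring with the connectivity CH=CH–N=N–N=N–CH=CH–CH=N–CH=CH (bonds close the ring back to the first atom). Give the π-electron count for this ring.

All ring atoms are sp² and supply a p orbital to the ring (the double-bond atoms are sp², each contributing one p electron; each =N– nitrogen is pyridine-type (lone pair in the sp² plane, one electron in the p orbital)); the conjugation is uninterrupted.
Tallying contributions gives 6 × 2 = 12 from the 6 double-bond units.

12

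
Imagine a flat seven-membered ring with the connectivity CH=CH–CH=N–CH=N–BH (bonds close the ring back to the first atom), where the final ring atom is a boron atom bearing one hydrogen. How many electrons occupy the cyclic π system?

The p orbitals form a continuous loop: the double-bond atoms are sp², each contributing one p electron; the doubly-bonded nitrogens are pyridine-type — their lone pairs lie in the ring plane, leaving one electron in the p orbital; the boron has an empty p orbital. The ring is fully conjugated.
π-electron count: 3 × 2 = 6 from the double-bond units + 0 from the BH atom = 6.

6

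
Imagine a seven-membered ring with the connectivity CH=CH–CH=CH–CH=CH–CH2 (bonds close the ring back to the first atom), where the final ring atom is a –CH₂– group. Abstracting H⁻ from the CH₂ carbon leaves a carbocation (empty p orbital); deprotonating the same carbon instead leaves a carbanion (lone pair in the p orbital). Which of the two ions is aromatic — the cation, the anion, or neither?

The cation

Both ions have a continuous loop of p orbitals — each ring atom is sp².
Cation: 3 × 2 + 0 = 6 π electrons → 4(1)+2, aromatic.
Anion: 3 × 2 + 2 = 8 π electrons → 4(2), antiaromatic.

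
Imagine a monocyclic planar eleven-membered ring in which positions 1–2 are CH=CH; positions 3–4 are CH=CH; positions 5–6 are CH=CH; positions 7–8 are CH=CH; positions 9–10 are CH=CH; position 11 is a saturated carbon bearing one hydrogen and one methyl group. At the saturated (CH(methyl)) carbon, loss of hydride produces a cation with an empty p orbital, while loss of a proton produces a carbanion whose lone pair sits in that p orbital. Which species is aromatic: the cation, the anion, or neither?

The cation

Once that carbon is sp², every ring atom has a p orbital and both ions are fully conjugated.
Cation: 5 × 2 + 0 = 10 π electrons → 4(2)+2, aromatic.
Anion: 5 × 2 + 2 = 12 π electrons → 4(3), antiaromatic.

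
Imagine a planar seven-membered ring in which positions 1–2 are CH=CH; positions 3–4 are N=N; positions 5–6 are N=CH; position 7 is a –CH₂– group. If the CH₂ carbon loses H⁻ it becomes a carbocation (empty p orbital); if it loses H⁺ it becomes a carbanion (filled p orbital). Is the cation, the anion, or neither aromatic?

In either ion the ring is fully conjugated: every atom, including the new sp² carbon, supplies a p orbital.
Cation: 3 × 2 + 0 = 6 π electrons → 4(1)+2, aromatic.
Anion: 3 × 2 + 2 = 8 π electrons → 4(2), antiaromatic.

The cation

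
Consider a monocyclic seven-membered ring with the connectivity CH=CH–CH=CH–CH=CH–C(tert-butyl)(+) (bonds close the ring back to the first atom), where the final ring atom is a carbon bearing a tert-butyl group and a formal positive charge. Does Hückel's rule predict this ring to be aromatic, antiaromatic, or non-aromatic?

Aromatic

Check conjugation: the double-bond atoms are sp², each contributing one p electron; the carbocation has an empty p orbital — every position has a p orbital, so the cyclic π system is continuous.
Adding the contributions, 3 × 2 = 6 from the double-bond units + 0 from the C(tert-butyl)(+) atom = 6.
6 = 4(1) + 2, which satisfies Hückel's 4n+2 rule.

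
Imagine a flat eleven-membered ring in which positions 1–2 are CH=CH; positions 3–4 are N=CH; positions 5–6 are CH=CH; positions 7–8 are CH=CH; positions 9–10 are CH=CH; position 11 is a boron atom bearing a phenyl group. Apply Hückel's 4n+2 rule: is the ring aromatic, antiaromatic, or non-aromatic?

Aromatic

All ring atoms are sp² and supply a p orbital to the ring (the double-bond atoms are sp², each contributing one p electron; each =N– nitrogen is pyridine-type (lone pair in the sp² plane, one electron in the p orbital); the boron has an empty p orbital); the conjugation is uninterrupted.
π-electron count: 5 × 2 = 10 from the double-bond units + 0 from the B(phenyl) atom = 10.
That gives a 4n+2 count (10, n = 2).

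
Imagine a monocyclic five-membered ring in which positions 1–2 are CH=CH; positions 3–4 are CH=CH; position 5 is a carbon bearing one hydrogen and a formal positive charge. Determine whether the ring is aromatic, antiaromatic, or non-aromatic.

Check conjugation: the double-bond atoms are sp², each contributing one p electron; the carbocation has an empty p orbital — every position has a p orbital, so the cyclic π system is continuous.
Adding the contributions, 2 × 2 = 4 from the double-bond units + 0 from the CH(+) atom = 4.
A 4n π count (4, n = 1) in a planar conjugated ring means antiaromatic.

Antiaromatic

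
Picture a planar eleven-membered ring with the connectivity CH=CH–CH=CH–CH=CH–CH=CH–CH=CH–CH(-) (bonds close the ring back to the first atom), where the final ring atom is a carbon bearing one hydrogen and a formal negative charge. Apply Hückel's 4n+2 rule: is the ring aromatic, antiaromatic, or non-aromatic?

Antiaromatic

The p orbitals form a continuous loop: every atom in a ring double bond is sp² and brings one electron to the p orbital; the carbanion's lone pair occupies the p orbital. The ring is fully conjugated.
Adding the contributions, 5 × 2 = 10 from the double-bond units + 2 from the CH(-) atom = 12.
12 = 4(3); a planar, fully conjugated 4n system is antiaromatic.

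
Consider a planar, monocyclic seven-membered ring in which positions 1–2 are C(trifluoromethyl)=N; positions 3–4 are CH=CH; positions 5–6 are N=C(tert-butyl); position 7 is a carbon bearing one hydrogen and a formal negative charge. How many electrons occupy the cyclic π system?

Every ring atom contributes a p orbital perpendicular to the ring (the double-bond atoms are sp², each contributing one p electron; the doubly-bonded nitrogens are pyridine-type — their lone pairs lie in the ring plane, leaving one electron in the p orbital; the carbanion's lone pair occupies the p orbital), so the π system is cyclic and fully conjugated.
Tallying contributions gives 3 × 2 = 6 from the double-bond units + 2 from the CH(-) atom = 8.

8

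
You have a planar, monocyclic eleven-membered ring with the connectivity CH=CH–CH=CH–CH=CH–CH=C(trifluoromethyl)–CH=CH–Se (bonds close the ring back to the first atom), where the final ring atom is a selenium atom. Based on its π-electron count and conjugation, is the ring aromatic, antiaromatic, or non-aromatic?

Antiaromatic

All ring atoms are sp² and supply a p orbital to the ring (every atom in a ring double bond is sp² and brings one electron to the p orbital; the selenium donates one lone pair from its p orbital); the conjugation is uninterrupted.
Counting π electrons: 5 × 2 = 10 from the double-bond units + 2 from the Se atom = 12.
With 12 = 4·3 π electrons, Hückel's rule classifies the planar ring as antiaromatic.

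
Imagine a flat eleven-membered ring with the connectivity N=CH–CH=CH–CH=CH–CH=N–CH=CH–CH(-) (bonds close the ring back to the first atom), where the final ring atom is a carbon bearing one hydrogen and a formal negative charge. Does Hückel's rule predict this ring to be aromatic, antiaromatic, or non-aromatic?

All ring atoms are sp² and supply a p orbital to the ring (every atom in a ring double bond is sp² and brings one electron to the p orbital; the doubly-bonded nitrogens are pyridine-type — their lone pairs lie in the ring plane, leaving one electron in the p orbital; the carbanion's lone pair occupies the p orbital); the conjugation is uninterrupted.
Counting π electrons: 5 × 2 = 10 from the double-bond units + 2 from the CH(-) atom = 12.
12 = 4(3); a planar, fully conjugated 4n system is antiaromatic.

Antiaromatic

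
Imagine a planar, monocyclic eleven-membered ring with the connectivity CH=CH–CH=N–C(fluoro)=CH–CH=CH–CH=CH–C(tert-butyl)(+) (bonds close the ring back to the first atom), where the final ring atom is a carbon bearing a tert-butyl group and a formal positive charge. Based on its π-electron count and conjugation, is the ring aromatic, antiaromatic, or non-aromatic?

Check conjugation: the double-bond atoms are sp², each contributing one p electron; each sp² =N– keeps its lone pair in-plane and puts one electron into the π system; the carbocation has an empty p orbital — every position has a p orbital, so the cyclic π system is continuous.
Counting π electrons: 5 × 2 = 10 from the double-bond units + 0 from the C(tert-butyl)(+) atom = 10.
With 10 π electrons (n = 2), the Hückel 4n+2 condition holds.

Aromatic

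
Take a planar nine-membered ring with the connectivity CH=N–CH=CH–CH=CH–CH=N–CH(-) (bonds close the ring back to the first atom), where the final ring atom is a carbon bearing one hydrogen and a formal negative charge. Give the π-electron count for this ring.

10

Every ring atom contributes a p orbital perpendicular to the ring (the double-bond atoms are sp², each contributing one p electron; the doubly-bonded nitrogens are pyridine-type — their lone pairs lie in the ring plane, leaving one electron in the p orbital; the carbanion's lone pair occupies the p orbital), so the π system is cyclic and fully conjugated.
Counting π electrons: 4 × 2 = 8 from the double-bond units + 2 from the CH(-) atom = 10.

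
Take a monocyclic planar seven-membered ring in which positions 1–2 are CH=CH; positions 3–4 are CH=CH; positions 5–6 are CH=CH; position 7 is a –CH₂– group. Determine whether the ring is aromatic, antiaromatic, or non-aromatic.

Non-aromatic

Because the tetrahedral CH₂ carbon is sp³ and has no p orbital in the ring π system at the CH2 position, the π system cannot extend all the way around the ring.
A ring that is not fully conjugated cannot be aromatic or antiaromatic regardless of its π-electron count.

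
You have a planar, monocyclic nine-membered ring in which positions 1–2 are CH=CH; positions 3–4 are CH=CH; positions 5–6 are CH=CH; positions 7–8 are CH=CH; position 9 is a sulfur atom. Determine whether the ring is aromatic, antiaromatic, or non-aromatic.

Aromatic

The p orbitals form a continuous loop: each doubly-bonded ring atom is sp² with one p-orbital electron; the sulfur donates one lone pair from its p orbital. The ring is fully conjugated.
Adding the contributions, 4 × 2 = 8 from the double-bond units + 2 from the S atom = 10.
That gives a 4n+2 count (10, n = 2).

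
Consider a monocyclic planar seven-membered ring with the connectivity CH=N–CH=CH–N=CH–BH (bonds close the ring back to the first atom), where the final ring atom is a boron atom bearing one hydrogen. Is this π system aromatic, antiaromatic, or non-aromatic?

All ring atoms are sp² and supply a p orbital to the ring (every atom in a ring double bond is sp² and brings one electron to the p orbital; each =N– nitrogen is pyridine-type (lone pair in the sp² plane, one electron in the p orbital); the boron has an empty p orbital); the conjugation is uninterrupted.
Tallying contributions gives 3 × 2 = 6 from the double-bond units + 0 from the BH atom = 6.
6 = 4(1) + 2, which satisfies Hückel's 4n+2 rule.

Aromatic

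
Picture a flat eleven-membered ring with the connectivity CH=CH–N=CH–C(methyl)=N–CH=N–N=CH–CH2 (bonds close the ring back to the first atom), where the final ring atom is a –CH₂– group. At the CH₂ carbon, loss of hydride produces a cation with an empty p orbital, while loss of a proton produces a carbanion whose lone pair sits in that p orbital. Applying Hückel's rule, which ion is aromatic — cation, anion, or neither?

Both ions have a continuous loop of p orbitals — each ring atom is sp².
Cation: 5 × 2 + 0 = 10 π electrons → 4(2)+2, aromatic.
Anion: 5 × 2 + 2 = 12 π electrons → 4(3), antiaromatic.

The cation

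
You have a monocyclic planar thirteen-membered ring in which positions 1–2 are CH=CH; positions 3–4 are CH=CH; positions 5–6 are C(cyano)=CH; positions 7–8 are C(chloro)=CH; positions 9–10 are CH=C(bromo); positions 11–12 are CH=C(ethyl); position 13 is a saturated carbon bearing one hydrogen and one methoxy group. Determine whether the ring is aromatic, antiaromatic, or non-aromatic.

Non-aromatic

At the CH(methoxy) position, that saturated carbon is sp³ and has no p orbital in the ring π system; the ring's p-orbital overlap is broken there.
Broken conjugation rules out both aromaticity and antiaromaticity.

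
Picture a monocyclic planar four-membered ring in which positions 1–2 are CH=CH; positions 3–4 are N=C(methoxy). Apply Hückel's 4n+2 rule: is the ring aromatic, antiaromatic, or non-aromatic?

Antiaromatic

The p orbitals form a continuous loop: the double-bond atoms are sp², each contributing one p electron; each =N– nitrogen is pyridine-type (lone pair in the sp² plane, one electron in the p orbital). The ring is fully conjugated.
Adding the contributions, 2 × 2 = 4 from the 2 double-bond units.
4 = 4(1); a planar, fully conjugated 4n system is antiaromatic.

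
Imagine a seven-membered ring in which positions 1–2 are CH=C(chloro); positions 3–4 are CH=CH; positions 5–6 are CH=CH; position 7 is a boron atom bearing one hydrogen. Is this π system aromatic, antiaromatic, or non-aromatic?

All ring atoms are sp² and supply a p orbital to the ring (each doubly-bonded ring atom is sp² with one p-orbital electron; the boron has an empty p orbital); the conjugation is uninterrupted.
Counting π electrons: 3 × 2 = 6 from the double-bond units + 0 from the BH atom = 6.
With 6 π electrons (n = 1), the Hückel 4n+2 condition holds.

Aromatic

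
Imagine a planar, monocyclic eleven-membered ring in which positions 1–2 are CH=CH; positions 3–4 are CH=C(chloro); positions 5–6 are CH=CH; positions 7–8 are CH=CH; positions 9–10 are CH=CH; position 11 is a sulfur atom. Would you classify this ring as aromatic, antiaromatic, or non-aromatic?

Antiaromatic

Every ring atom contributes a p orbital perpendicular to the ring (every atom in a ring double bond is sp² and brings one electron to the p orbital; the sulfur donates one lone pair from its p orbital), so the π system is cyclic and fully conjugated.
Adding the contributions, 5 × 2 = 10 from the double-bond units + 2 from the S atom = 12.
12 is a 4n count (n = 3), so the planar conjugated ring is antiaromatic.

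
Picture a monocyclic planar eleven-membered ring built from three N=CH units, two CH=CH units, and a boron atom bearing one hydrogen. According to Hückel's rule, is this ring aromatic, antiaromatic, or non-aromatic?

Aromatic

All ring atoms are sp² and supply a p orbital to the ring (every atom in a ring double bond is sp² and brings one electron to the p orbital; each =N– nitrogen is pyridine-type (lone pair in the sp² plane, one electron in the p orbital); the boron has an empty p orbital); the conjugation is uninterrupted.
Counting π electrons: 5 × 2 = 10 from the double-bond units + 0 from the BH atom = 10.
Since 10 = 4·2 + 2, the ring meets the 4n+2 criterion.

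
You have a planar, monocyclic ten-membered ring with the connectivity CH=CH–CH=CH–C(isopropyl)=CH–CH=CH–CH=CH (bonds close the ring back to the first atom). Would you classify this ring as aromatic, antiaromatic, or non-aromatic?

The p orbitals form a continuous loop: the double-bond atoms are sp², each contributing one p electron. The ring is fully conjugated.
Tallying contributions gives 5 × 2 = 10 from the 5 double-bond units.
With 10 π electrons (n = 2), the Hückel 4n+2 condition holds.

Aromatic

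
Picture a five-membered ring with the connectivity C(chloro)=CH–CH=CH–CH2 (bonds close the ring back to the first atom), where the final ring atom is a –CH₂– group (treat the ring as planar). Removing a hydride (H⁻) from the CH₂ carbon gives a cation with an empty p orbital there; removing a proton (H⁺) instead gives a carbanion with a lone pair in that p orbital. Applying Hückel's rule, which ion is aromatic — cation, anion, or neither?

Both ions have a continuous loop of p orbitals — each ring atom is sp².
Cation: 2 × 2 + 0 = 4 π electrons → 4(1), antiaromatic.
Anion: 2 × 2 + 2 = 6 π electrons → 4(1)+2, aromatic.

The anion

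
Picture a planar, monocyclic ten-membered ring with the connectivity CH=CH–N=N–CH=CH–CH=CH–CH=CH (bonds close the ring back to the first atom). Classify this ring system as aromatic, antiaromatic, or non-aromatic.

The p orbitals form a continuous loop: every atom in a ring double bond is sp² and brings one electron to the p orbital; each =N– nitrogen is pyridine-type (lone pair in the sp² plane, one electron in the p orbital). The ring is fully conjugated.
Tallying contributions gives 5 × 2 = 10 from the 5 double-bond units.
With 10 π electrons (n = 2), the Hückel 4n+2 condition holds.

Aromatic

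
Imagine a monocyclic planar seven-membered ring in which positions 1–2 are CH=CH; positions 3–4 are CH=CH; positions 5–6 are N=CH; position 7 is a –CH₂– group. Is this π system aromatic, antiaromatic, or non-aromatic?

The CH2 carbon is saturated: the tetrahedral CH₂ carbon is sp³ and has no p orbital in the ring π system. Conjugation is not continuous around the ring.
A ring that is not fully conjugated cannot be aromatic or antiaromatic regardless of its π-electron count.

Non-aromatic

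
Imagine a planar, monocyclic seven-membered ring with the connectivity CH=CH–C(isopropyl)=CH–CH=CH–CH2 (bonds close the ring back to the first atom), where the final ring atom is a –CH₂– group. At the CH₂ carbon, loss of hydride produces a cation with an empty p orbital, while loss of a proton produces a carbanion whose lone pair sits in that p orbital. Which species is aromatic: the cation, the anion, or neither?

The cation

Once that carbon is sp², every ring atom has a p orbital and both ions are fully conjugated.
Cation: 3 × 2 + 0 = 6 π electrons → 4(1)+2, aromatic.
Anion: 3 × 2 + 2 = 8 π electrons → 4(2), antiaromatic.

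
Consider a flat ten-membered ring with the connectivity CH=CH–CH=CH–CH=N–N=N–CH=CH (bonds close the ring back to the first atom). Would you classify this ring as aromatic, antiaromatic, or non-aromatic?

Every ring atom contributes a p orbital perpendicular to the ring (every atom in a ring double bond is sp² and brings one electron to the p orbital; each sp² =N– keeps its lone pair in-plane and puts one electron into the π system), so the π system is cyclic and fully conjugated.
Adding the contributions, 5 × 2 = 10 from the 5 double-bond units.
Since 10 = 4·2 + 2, the ring meets the 4n+2 criterion.

Aromatic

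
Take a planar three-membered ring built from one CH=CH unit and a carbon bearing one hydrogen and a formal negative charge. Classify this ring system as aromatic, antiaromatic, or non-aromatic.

The p orbitals form a continuous loop: the double-bond atoms are sp², each contributing one p electron; the carbanion's lone pair occupies the p orbital. The ring is fully conjugated.
Adding the contributions, 1 × 2 = 2 from the double-bond unit + 2 from the CH(-) atom = 4.
4 is a 4n count (n = 1), so the planar conjugated ring is antiaromatic.
(The species described is the cyclopropenyl anion.)

Antiaromatic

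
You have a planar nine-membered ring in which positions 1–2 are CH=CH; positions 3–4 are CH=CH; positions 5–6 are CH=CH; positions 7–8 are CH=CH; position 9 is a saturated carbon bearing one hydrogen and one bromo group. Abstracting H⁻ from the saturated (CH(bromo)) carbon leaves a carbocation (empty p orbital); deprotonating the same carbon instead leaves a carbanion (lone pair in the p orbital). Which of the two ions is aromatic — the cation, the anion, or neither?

The anion

Both ions have a continuous loop of p orbitals — each ring atom is sp².
Cation: 4 × 2 + 0 = 8 π electrons → 4(2), antiaromatic.
Anion: 4 × 2 + 2 = 10 π electrons → 4(2)+2, aromatic.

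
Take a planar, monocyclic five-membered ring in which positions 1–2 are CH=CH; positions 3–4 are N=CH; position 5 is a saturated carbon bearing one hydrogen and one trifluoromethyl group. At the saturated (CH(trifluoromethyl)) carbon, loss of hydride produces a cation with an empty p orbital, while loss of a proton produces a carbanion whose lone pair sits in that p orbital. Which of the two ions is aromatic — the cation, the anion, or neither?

The anion

In either ion the ring is fully conjugated: every atom, including the new sp² carbon, supplies a p orbital.
Cation: 2 × 2 + 0 = 4 π electrons → 4(1), antiaromatic.
Anion: 2 × 2 + 2 = 6 π electrons → 4(1)+2, aromatic.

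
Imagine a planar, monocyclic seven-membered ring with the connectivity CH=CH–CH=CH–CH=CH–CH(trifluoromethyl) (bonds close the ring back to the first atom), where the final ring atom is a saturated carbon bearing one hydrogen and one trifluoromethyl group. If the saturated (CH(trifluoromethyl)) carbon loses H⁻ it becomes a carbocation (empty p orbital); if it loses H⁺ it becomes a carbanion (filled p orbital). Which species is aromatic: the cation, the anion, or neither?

The cation

In either ion the ring is fully conjugated: every atom, including the new sp² carbon, supplies a p orbital.
Cation: 3 × 2 + 0 = 6 π electrons → 4(1)+2, aromatic.
Anion: 3 × 2 + 2 = 8 π electrons → 4(2), antiaromatic.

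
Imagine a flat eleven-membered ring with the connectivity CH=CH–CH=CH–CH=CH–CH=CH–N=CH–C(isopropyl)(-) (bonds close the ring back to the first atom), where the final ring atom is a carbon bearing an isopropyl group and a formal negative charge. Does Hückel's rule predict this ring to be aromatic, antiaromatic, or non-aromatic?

Antiaromatic

The p orbitals form a continuous loop: each doubly-bonded ring atom is sp² with one p-orbital electron; the doubly-bonded nitrogens are pyridine-type — their lone pairs lie in the ring plane, leaving one electron in the p orbital; the carbanion's lone pair occupies the p orbital. The ring is fully conjugated.
π-electron count: 5 × 2 = 10 from the double-bond units + 2 from the C(isopropyl)(-) atom = 12.
12 = 4(3); a planar, fully conjugated 4n system is antiaromatic.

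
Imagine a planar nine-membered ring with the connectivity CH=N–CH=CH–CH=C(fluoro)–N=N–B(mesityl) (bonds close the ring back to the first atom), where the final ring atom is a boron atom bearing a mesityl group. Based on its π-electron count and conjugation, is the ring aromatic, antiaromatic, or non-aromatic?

Antiaromatic

The p orbitals form a continuous loop: each doubly-bonded ring atom is sp² with one p-orbital electron; each sp² =N– keeps its lone pair in-plane and puts one electron into the π system; the boron has an empty p orbital. The ring is fully conjugated.
Adding the contributions, 4 × 2 = 8 from the double-bond units + 0 from the B(mesityl) atom = 8.
8 is a 4n count (n = 2), so the planar conjugated ring is antiaromatic.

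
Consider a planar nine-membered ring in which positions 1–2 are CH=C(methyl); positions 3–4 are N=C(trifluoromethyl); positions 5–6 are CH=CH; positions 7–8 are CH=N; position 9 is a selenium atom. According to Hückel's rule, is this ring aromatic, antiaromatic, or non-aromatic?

The p orbitals form a continuous loop: the double-bond atoms are sp², each contributing one p electron; each =N– nitrogen is pyridine-type (lone pair in the sp² plane, one electron in the p orbital); the selenium donates one lone pair from its p orbital. The ring is fully conjugated.
Adding the contributions, 4 × 2 = 8 from the double-bond units + 2 from the Se atom = 10.
10 = 4(2) + 2, which satisfies Hückel's 4n+2 rule.

Aromatic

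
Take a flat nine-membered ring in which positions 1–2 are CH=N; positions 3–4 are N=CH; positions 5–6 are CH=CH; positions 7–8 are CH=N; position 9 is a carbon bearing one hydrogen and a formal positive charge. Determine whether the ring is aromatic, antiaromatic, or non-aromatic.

Antiaromatic

Check conjugation: the double-bond atoms are sp², each contributing one p electron; the doubly-bonded nitrogens are pyridine-type — their lone pairs lie in the ring plane, leaving one electron in the p orbital; the carbocation has an empty p orbital — every position has a p orbital, so the cyclic π system is continuous.
Adding the contributions, 4 × 2 = 8 from the double-bond units + 0 from the CH(+) atom = 8.
With 8 = 4·2 π electrons, Hückel's rule classifies the planar ring as antiaromatic.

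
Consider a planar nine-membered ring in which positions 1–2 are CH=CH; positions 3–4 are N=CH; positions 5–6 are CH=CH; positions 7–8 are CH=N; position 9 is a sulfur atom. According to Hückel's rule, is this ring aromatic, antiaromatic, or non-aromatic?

Aromatic

The p orbitals form a continuous loop: the double-bond atoms are sp², each contributing one p electron; the doubly-bonded nitrogens are pyridine-type — their lone pairs lie in the ring plane, leaving one electron in the p orbital; the sulfur donates one lone pair from its p orbital. The ring is fully conjugated.
Counting π electrons: 4 × 2 = 8 from the double-bond units + 2 from the S atom = 10.
With 10 π electrons (n = 2), the Hückel 4n+2 condition holds.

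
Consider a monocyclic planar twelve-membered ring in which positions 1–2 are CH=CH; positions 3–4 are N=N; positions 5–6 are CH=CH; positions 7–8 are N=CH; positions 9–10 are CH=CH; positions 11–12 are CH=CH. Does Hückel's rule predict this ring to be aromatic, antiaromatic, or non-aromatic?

Check conjugation: the double-bond atoms are sp², each contributing one p electron; each =N– nitrogen is pyridine-type (lone pair in the sp² plane, one electron in the p orbital) — every position has a p orbital, so the cyclic π system is continuous.
Adding the contributions, 6 × 2 = 12 from the 6 double-bond units.
A 4n π count (12, n = 3) in a planar conjugated ring means antiaromatic.

Antiaromatic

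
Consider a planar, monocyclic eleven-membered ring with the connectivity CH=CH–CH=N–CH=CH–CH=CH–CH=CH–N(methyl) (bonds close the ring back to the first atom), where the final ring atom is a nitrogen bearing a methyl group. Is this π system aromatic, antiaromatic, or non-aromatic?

Antiaromatic

Check conjugation: every atom in a ring double bond is sp² and brings one electron to the p orbital; the doubly-bonded nitrogens are pyridine-type — their lone pairs lie in the ring plane, leaving one electron in the p orbital; the pyrrole-type nitrogen donates its lone pair from the p orbital — every position has a p orbital, so the cyclic π system is continuous.
Counting π electrons: 5 × 2 = 10 from the double-bond units + 2 from the N(methyl) atom = 12.
With 12 = 4·3 π electrons, Hückel's rule classifies the planar ring as antiaromatic.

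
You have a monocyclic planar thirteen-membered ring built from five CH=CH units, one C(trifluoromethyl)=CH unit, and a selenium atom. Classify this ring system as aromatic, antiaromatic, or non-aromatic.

The p orbitals form a continuous loop: each doubly-bonded ring atom is sp² with one p-orbital electron; the selenium donates one lone pair from its p orbital. The ring is fully conjugated.
Tallying contributions gives 6 × 2 = 12 from the double-bond units + 2 from the Se atom = 14.
14 = 4(3) + 2, which satisfies Hückel's 4n+2 rule.

Aromatic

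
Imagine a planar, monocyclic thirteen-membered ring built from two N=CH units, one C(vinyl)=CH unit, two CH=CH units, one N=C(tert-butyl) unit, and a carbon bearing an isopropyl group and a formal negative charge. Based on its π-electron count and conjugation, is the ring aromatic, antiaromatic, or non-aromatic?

Aromatic

All ring atoms are sp² and supply a p orbital to the ring (each doubly-bonded ring atom is sp² with one p-orbital electron; the doubly-bonded nitrogens are pyridine-type — their lone pairs lie in the ring plane, leaving one electron in the p orbital; the carbanion's lone pair occupies the p orbital); the conjugation is uninterrupted.
Counting π electrons: 6 × 2 = 12 from the double-bond units + 2 from the C(isopropyl)(-) atom = 14.
14 = 4(3) + 2, which satisfies Hückel's 4n+2 rule.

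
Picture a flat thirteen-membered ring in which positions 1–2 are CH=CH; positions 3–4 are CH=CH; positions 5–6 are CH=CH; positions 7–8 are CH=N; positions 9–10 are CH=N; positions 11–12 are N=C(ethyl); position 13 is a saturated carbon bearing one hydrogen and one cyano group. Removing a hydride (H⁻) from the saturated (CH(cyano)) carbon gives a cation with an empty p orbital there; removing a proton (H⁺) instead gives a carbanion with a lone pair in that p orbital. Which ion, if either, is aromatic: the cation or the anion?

The anion

In both ions every ring atom is sp² and contributes a p orbital, so both rings are fully conjugated.
Cation: 6 × 2 + 0 = 12 π electrons → 4(3), antiaromatic.
Anion: 6 × 2 + 2 = 14 π electrons → 4(3)+2, aromatic.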